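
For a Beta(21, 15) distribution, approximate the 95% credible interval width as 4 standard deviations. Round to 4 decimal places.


Variance of Beta(a,b) = ab / ((a+b)^2 * (a+b+1))
= 21*15 / ((36)^2 * 37)
= 0.0066
SD = sqrt(0.0066) = 0.081
Width = 4 * SD = 0.3242

0.3242


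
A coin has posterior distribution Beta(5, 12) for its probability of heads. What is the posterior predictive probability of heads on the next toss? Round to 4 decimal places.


Posterior predictive = E[theta] = alpha/(alpha+beta)
= 5/17
= 0.2941

0.2941


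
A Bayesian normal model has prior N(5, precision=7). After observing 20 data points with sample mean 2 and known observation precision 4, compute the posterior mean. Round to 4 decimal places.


Posterior mean = (prior_precision * prior_mean + n * data_precision * data_mean) / (prior_precision + n * data_precision)
Numerator = 7*5 + 20*4*2 = 195
Denominator = 7 + 20*4 = 87
Posterior mean = 2.2414

2.2414


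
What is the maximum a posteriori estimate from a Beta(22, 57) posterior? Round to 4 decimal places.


The MAP estimate equals the mode of the distribution.
Mode of Beta(a,b) = (a-1)/(a+b-2)
= 21/77
= 0.2727

0.2727


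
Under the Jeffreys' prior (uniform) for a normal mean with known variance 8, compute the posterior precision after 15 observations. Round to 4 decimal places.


Prior precision = 0 (flat prior).
Post. prec. = 0 + n/var = 15/8 = 1.875

1.875


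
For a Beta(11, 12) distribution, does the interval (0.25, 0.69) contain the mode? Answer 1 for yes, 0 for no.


Mode of Beta(a,b) = (a-1)/(a+b-2)
= (11-1)/(11+12-2) = 0.4762
Check: 0.25 <= 0.4762 <= 0.69?
Result: 1

1


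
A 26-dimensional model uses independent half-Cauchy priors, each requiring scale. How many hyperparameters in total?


Per parameter: 1 (scale).
Total = 26 * 1 = 26

26


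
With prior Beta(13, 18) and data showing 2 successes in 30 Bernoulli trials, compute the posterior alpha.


Conjugate update: alpha_posterior = alpha_prior + k
= 13 + 2 = 15

15


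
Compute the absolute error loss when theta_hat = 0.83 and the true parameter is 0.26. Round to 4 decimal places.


L = |theta_hat - theta_true|
= |0.83 - 0.26| = 0.57

0.57


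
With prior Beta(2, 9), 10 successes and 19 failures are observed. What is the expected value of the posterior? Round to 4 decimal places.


Posterior = Beta(12, 28)
E[theta] = alpha/(alpha+beta)
= 12/40 = 0.3

0.3


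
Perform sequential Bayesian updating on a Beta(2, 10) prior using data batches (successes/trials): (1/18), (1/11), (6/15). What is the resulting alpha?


Accumulate successes: 8
Posterior alpha = prior alpha + sum of successes
= 2 + 8 = 10

10


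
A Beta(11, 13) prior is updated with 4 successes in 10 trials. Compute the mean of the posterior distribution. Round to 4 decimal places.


After update: Beta(15, 19)
Mean = 15 / (15 + 19) = 15 / 34
= 0.4412

0.4412


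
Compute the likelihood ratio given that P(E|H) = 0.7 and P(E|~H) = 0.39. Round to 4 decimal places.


LR = P(E|H) / P(E|~H)
= 0.7 / 0.39 = 1.7949

1.7949


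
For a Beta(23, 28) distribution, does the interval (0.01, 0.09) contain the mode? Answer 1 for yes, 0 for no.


Mode of Beta(a,b) = (a-1)/(a+b-2)
= (23-1)/(23+28-2) = 0.449
Check: 0.01 <= 0.449 <= 0.09?
Result: 0

0


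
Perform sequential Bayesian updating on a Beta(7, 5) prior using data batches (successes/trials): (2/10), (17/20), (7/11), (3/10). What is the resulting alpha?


Accumulate successes: 29
Posterior alpha = prior alpha + sum of successes
= 7 + 29 = 36

36


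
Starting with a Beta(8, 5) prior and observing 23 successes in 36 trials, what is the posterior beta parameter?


Posterior beta = prior beta + failures
Failures = 36 - 23 = 13
beta_post = 5 + 13 = 18

18


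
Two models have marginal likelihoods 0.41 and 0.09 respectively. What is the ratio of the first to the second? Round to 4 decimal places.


Evidence ratio = 0.41 / 0.09
= 4.5556

4.5556


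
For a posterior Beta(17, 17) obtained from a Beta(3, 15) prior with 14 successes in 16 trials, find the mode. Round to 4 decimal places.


Mode = (alpha - 1) / (alpha + beta - 2)
= 16 / 32
= 0.5

0.5


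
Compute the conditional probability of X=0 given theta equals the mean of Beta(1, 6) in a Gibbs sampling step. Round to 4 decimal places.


Mean of Beta(1, 6) = 0.1429
P(X=0 | theta=0.1429) = 0.8571

0.8571


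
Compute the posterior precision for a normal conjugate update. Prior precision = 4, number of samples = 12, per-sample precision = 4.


tau_post = tau_0 + n * tau
= 4 + 12 * 4 = 52

52


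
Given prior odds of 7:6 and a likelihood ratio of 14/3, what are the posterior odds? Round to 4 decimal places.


Posterior odds = prior odds * LR
Prior odds = 7/6 = 1.1667
LR = 14/3 = 4.6667
Posterior odds = 1.1667 * 4.6667 = 5.4444

5.4444


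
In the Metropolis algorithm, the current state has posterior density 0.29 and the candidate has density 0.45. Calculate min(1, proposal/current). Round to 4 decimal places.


Ratio = 0.45/0.29 = 1.5517
Acceptance probability = min(1, 1.5517)
= 1.0

1.0


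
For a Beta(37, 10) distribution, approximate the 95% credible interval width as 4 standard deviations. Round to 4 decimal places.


Variance of Beta(a,b) = ab / ((a+b)^2 * (a+b+1))
= 37*10 / ((47)^2 * 48)
= 0.0035
SD = sqrt(0.0035) = 0.0591
Width = 4 * SD = 0.2363

0.2363


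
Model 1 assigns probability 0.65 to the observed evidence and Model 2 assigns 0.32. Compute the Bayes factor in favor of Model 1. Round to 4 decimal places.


BF = P(data|M1) / P(data|M2)
= 0.65 / 0.32 = 2.0312

2.0312


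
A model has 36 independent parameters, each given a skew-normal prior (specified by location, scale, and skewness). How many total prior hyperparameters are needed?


Each skew-normal prior needs 3 hyperparameters (location, scale, and skewness).
Total = 3 * 36 = 108

108


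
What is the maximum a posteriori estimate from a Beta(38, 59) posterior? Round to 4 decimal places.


The MAP estimate equals the mode of the distribution.
Mode of Beta(a,b) = (a-1)/(a+b-2)
= 37/95
= 0.3895

0.3895


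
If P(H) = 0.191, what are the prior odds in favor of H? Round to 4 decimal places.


Prior odds = P(H) / (1 - P(H))
= 0.191 / 0.809
= 0.2361

0.2361


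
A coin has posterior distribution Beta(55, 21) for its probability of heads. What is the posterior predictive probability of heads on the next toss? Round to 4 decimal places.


Posterior predictive = E[theta] = alpha/(alpha+beta)
= 55/76
= 0.7237

0.7237


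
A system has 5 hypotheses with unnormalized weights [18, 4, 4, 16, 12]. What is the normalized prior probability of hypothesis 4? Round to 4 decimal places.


The normalized prior is the weight divided by the total.
Total weight = 54
P(H4) = 16 / 54 = 0.2963

0.2963


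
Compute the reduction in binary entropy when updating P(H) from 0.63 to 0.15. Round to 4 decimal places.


H_before = -p*log2(p) - (1-p)*log2(1-p) for p=0.63: 0.9507
H_after for p=0.15: 0.6098
Reduction = 0.9507 - 0.6098 = 0.3408

0.3408


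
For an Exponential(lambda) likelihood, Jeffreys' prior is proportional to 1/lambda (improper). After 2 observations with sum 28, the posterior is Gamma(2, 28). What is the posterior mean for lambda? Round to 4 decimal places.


Posterior = Gamma(n, sum_x) = Gamma(2, 28)
Posterior mean = shape/rate = 2/28
= 0.0714

0.0714


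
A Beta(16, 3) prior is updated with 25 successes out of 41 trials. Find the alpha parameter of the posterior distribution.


In the Beta-Binomial conjugate update:
alpha_post = alpha_prior + successes
= 16 + 25
= 41

41


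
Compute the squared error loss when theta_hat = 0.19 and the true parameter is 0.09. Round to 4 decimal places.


L = (theta_hat - theta_true)^2
= (0.19 - 0.09)^2
= 0.1^2 = 0.01

0.01


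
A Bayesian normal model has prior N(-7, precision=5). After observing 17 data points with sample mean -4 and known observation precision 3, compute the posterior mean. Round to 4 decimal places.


Posterior mean = (prior_precision * prior_mean + n * data_precision * data_mean) / (prior_precision + n * data_precision)
Numerator = 5*-7 + 17*3*-4 = -239
Denominator = 5 + 17*3 = 56
Posterior mean = -4.2679

-4.2679


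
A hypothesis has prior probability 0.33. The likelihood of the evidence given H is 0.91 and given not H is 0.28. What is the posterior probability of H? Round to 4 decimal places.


Using Bayes' theorem:
P(E) = 0.33 * 0.91 + 0.67 * 0.28
P(E) = 0.4879
P(H|E) = (0.33 * 0.91) / 0.4879 = 0.6155

0.6155


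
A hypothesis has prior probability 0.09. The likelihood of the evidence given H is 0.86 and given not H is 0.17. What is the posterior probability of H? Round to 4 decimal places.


Using Bayes' theorem:
P(E) = 0.09 * 0.86 + 0.91 * 0.17
P(E) = 0.2321
P(H|E) = (0.09 * 0.86) / 0.2321 = 0.3335

0.3335


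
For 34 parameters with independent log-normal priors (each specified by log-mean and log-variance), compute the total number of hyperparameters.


A log-normal prior has 2 hyperparameters per parameter.
Total = 34 * 2 = 68

68


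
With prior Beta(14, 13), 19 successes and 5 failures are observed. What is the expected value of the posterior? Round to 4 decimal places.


Posterior = Beta(33, 18)
E[theta] = alpha/(alpha+beta)
= 33/51 = 0.6471

0.6471


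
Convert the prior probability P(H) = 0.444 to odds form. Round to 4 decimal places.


P(not H) = 1 - 0.444 = 0.556
Odds = 0.444 / 0.556 = 0.7986

0.7986


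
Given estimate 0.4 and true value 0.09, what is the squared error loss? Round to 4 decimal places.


Squared error = (estimate - true)^2
Difference = 0.31
Loss = 0.31^2 = 0.0961

0.0961


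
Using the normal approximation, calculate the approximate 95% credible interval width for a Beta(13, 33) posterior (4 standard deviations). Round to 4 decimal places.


Var(Beta) = 13*33/(46^2 * 47) = 0.0043
SD = 0.0657
Width ~ 4*SD = 0.2627

0.2627


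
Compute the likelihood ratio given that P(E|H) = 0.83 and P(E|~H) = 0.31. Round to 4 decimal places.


LR = P(E|H) / P(E|~H)
= 0.83 / 0.31 = 2.6774

2.6774


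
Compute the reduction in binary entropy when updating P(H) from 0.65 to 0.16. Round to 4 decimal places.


H_before = -p*log2(p) - (1-p)*log2(1-p) for p=0.65: 0.9341
H_after for p=0.16: 0.6343
Reduction = 0.9341 - 0.6343 = 0.2998

0.2998


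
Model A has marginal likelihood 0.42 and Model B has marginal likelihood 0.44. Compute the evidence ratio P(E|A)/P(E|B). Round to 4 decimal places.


Evidence ratio = P(E|A) / P(E|B)
= 0.42 / 0.44
= 0.9545

0.9545


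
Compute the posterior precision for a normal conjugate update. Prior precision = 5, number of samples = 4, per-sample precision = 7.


tau_post = tau_0 + n * tau
= 5 + 4 * 7 = 33

33


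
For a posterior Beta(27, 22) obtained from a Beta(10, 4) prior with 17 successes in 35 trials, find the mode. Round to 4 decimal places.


Mode = (alpha - 1) / (alpha + beta - 2)
= 26 / 47
= 0.5532

0.5532


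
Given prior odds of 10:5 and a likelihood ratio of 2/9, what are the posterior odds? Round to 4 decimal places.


Posterior odds = prior odds * LR
Prior odds = 10/5 = 2.0
LR = 2/9 = 0.2222
Posterior odds = 2.0 * 0.2222 = 0.4444

0.4444


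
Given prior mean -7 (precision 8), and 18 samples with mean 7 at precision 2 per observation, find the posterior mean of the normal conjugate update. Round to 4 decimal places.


The posterior mean is a precision-weighted average of prior and data.
Post. prec. = 8 + 36 = 44
Post. mean = (-56 + 252)/44 = 196/44 = 4.4545

4.4545


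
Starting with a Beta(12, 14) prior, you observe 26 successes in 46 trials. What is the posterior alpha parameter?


For a Beta-Binomial conjugate model:
Posterior alpha = prior alpha + number of successes
= 12 + 26 = 38

38


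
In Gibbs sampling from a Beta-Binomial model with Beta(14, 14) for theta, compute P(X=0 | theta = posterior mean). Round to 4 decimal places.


Posterior mean = alpha/(alpha+beta) = 14/28 = 0.5
P(X=0|theta=mean) = 1 - theta = 0.5

0.5


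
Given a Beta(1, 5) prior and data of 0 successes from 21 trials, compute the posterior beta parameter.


Number of failures = 21 - 0 = 21
Posterior beta = 5 + 21 = 26

26


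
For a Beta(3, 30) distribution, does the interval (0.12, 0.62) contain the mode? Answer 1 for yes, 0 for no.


Mode of Beta(a,b) = (a-1)/(a+b-2)
= (3-1)/(3+30-2) = 0.0645
Check: 0.12 <= 0.0645 <= 0.62?
Result: 0

0


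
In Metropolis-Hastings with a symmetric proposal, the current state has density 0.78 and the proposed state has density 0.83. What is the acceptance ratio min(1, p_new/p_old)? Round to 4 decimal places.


Ratio = p_new / p_old = 0.83 / 0.78 = 1.0641
Acceptance = min(1, 1.0641) = 1.0

1.0


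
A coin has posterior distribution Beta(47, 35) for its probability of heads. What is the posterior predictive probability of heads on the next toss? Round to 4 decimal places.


Posterior predictive = E[theta] = alpha/(alpha+beta)
= 47/82
= 0.5732

0.5732


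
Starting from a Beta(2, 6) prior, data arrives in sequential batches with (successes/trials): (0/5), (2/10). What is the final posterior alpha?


In sequential Bayesian updating, we sum all successes.
Total successes = 2
Final alpha = 2 + 2 = 4

4


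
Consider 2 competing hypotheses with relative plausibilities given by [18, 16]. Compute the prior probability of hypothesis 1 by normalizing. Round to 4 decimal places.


Sum of weights = 18 + 16 = 34
Normalized prior for H1 = 18 / 34
= 0.5294

0.5294


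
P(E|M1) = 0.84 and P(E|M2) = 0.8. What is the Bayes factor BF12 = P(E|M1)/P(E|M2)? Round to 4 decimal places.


Bayes factor BF12 = P(E|M1) / P(E|M2)
= 0.84 / 0.8
= 1.05

1.05


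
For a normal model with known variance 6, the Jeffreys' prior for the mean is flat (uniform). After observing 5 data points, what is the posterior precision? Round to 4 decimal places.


Jeffreys' prior for normal mean (known variance) is flat.
Prior precision = 0.
Posterior precision = prior_prec + n/sigma^2 = 0 + 5/6
= 0.8333

0.8333


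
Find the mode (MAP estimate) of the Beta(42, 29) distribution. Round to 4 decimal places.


For Beta(a,b) with a,b > 1:
Mode = (a-1)/(a+b-2) = (42-1)/(71-2)
= 41/69 = 0.5942

0.5942


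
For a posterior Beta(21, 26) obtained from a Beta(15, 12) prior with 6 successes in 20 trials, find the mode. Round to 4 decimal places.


Mode = (alpha - 1) / (alpha + beta - 2)
= 20 / 45
= 0.4444

0.4444


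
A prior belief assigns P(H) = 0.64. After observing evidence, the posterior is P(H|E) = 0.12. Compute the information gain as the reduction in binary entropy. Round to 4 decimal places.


H(prior) = -0.64*log2(0.64) - 0.36*log2(0.36)
= 0.9427
H(post) = -0.12*log2(0.12) - 0.88*log2(0.88)
= 0.5294
IG = 0.9427 - 0.5294 = 0.4133

0.4133


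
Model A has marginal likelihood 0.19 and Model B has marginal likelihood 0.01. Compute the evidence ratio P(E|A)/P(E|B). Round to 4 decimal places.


Evidence ratio = P(E|A) / P(E|B)
= 0.19 / 0.01
= 19.0

19.0


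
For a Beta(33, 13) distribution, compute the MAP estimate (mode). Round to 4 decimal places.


MAP = mode = (a-1)/(a+b-2)
= (33-1)/(33+13-2)
= 32/44 = 0.7273

0.7273


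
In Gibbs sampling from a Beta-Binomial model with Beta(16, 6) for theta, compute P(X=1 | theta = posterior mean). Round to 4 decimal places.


Posterior mean = alpha/(alpha+beta) = 16/22 = 0.7273
P(X=1|theta=mean) = theta = 0.7273

0.7273


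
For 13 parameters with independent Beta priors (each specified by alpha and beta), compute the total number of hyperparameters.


A Beta prior has 2 hyperparameters per parameter.
Total = 13 * 2 = 26

26


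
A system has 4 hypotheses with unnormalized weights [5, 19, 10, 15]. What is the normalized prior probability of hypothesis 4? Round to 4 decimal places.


The normalized prior is the weight divided by the total.
Total weight = 49
P(H4) = 15 / 49 = 0.3061

0.3061


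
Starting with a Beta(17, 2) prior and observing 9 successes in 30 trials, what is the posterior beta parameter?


Posterior beta = prior beta + failures
Failures = 30 - 9 = 21
beta_post = 2 + 21 = 23

23


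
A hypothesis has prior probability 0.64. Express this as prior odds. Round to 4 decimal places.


Odds = P(H) / P(not H) = 0.64 / 0.36
= 1.7778

1.7778


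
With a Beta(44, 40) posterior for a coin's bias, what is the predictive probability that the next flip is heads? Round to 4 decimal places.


The predictive probability equals the posterior mean.
P(next = heads) = alpha / (alpha + beta)
= 44 / 84 = 0.5238

0.5238


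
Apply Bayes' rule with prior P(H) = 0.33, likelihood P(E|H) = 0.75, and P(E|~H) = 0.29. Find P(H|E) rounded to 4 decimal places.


Step 1: Compute marginal P(E) = P(E|H)P(H) + P(E|~H)P(~H)
= 0.75*0.33 + 0.29*0.67 = 0.4418
Step 2: P(H|E) = P(E|H)P(H)/P(E) = 0.2475/0.4418
= 0.5602

0.5602


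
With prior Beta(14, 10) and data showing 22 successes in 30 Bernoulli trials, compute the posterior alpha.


Conjugate update: alpha_posterior = alpha_prior + k
= 14 + 22 = 36

36


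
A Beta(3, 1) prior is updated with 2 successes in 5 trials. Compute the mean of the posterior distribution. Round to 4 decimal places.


After update: Beta(5, 4)
Mean = 5 / (5 + 4) = 5 / 9
= 0.5556

0.5556


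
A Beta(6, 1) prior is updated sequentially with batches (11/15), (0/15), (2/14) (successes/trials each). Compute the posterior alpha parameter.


Sequential conjugate updating is equivalent to a single batch update.
Total successes across all batches = 13
alpha_posterior = alpha_prior + total_successes = 6 + 13
= 19

19


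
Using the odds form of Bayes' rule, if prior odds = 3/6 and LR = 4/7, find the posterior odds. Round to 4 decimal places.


Bayes' rule in odds form: posterior odds = prior odds * LR
= (3 * 4) / (6 * 7)
= 12/42 = 0.2857

0.2857


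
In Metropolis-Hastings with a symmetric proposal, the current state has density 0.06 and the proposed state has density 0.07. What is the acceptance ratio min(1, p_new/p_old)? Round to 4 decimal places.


Ratio = p_new / p_old = 0.07 / 0.06 = 1.1667
Acceptance = min(1, 1.1667) = 1.0

1.0


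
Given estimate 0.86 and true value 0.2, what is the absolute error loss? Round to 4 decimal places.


Absolute error = |estimate - true|
= |0.66| = 0.66

0.66


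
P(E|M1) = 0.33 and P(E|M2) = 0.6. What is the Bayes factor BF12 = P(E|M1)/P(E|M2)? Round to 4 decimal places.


Bayes factor BF12 = P(E|M1) / P(E|M2)
= 0.33 / 0.6
= 0.55

0.55


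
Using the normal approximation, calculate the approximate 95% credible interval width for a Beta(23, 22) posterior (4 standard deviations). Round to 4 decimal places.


Var(Beta) = 23*22/(45^2 * 46) = 0.0054
SD = 0.0737
Width ~ 4*SD = 0.2948

0.2948


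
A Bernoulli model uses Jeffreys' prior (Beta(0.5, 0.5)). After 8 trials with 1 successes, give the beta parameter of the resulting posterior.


Posterior = Beta(prior_alpha + successes, prior_beta + failures)
= Beta(0.5 + 1, 0.5 + 7)
Posterior beta = 0.5 + (n - k) = 0.5 + 7 = 7.5

7.5


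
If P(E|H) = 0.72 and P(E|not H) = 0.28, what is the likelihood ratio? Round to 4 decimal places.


Likelihood ratio = P(E|H) / P(E|not H)
= 0.72 / 0.28
= 2.5714

2.5714


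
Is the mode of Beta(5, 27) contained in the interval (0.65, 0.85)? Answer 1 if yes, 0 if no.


Mode = (a-1)/(a+b-2) = 4/30 = 0.1333
Interval: (0.65, 0.85)
Contains mode? 0

0


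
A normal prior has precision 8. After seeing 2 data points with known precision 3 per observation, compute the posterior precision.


In the conjugate normal model, precisions add:
tau_posterior = tau_prior + n * tau_data
= 8 + 2*3 = 14

14


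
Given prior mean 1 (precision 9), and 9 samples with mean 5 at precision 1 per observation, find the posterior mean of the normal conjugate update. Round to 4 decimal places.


The posterior mean is a precision-weighted average of prior and data.
Post. prec. = 9 + 9 = 18
Post. mean = (9 + 45)/18 = 54/18 = 3.0

3.0


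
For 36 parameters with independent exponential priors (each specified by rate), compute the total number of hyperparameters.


A exponential prior has 1 hyperparameter per parameter.
Total = 36 * 1 = 36

36


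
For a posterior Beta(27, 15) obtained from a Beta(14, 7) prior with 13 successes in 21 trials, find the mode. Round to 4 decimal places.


Mode = (alpha - 1) / (alpha + beta - 2)
= 26 / 40
= 0.65

0.65


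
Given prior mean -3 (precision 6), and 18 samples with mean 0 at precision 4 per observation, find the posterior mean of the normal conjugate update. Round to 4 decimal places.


The posterior mean is a precision-weighted average of prior and data.
Post. prec. = 6 + 72 = 78
Post. mean = (-18 + 0)/78 = -18/78 = -0.2308

-0.2308


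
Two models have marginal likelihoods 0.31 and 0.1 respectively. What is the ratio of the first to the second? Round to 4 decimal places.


Evidence ratio = 0.31 / 0.1
= 3.1

3.1


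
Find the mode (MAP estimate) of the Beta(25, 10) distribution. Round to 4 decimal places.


For Beta(a,b) with a,b > 1:
Mode = (a-1)/(a+b-2) = (25-1)/(35-2)
= 24/33 = 0.7273

0.7273


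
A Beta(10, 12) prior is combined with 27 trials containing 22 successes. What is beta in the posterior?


In conjugate updating:
beta_posterior = beta_prior + (n - k)
= 12 + (27 - 22)
= 12 + 5 = 17

17


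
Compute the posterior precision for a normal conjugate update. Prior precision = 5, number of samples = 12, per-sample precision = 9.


tau_post = tau_0 + n * tau
= 5 + 12 * 9 = 113

113


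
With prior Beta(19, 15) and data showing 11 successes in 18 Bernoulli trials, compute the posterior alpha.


Conjugate update: alpha_posterior = alpha_prior + k
= 19 + 11 = 30

30


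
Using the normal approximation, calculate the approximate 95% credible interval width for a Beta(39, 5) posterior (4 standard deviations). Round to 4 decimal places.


Var(Beta) = 39*5/(44^2 * 45) = 0.0022
SD = 0.0473
Width ~ 4*SD = 0.1892

0.1892


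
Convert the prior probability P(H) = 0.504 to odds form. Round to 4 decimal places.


P(not H) = 1 - 0.504 = 0.496
Odds = 0.504 / 0.496 = 1.0161

1.0161


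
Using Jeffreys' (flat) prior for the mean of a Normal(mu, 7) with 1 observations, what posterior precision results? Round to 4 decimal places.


Flat prior means prior precision is 0.
Posterior precision = n / sigma^2 = 1/7 = 0.1429

0.1429


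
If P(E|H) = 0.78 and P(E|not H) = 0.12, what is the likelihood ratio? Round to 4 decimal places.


Likelihood ratio = P(E|H) / P(E|not H)
= 0.78 / 0.12
= 6.5

6.5


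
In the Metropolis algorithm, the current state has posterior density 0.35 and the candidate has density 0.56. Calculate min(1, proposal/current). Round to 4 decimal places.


Ratio = 0.56/0.35 = 1.6
Acceptance probability = min(1, 1.6)
= 1.0

1.0


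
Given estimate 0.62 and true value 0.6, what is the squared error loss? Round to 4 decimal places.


Squared error = (estimate - true)^2
Difference = 0.02
Loss = 0.02^2 = 0.0004

0.0004


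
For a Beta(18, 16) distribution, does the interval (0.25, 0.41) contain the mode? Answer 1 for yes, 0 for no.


Mode of Beta(a,b) = (a-1)/(a+b-2)
= (18-1)/(18+16-2) = 0.5312
Check: 0.25 <= 0.5312 <= 0.41?
Result: 0

0


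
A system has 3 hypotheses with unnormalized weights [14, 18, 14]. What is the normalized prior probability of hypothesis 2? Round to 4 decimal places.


The normalized prior is the weight divided by the total.
Total weight = 46
P(H2) = 18 / 46 = 0.3913

0.3913


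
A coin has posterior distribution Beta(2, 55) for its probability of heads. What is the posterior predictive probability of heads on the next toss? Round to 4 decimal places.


Posterior predictive = E[theta] = alpha/(alpha+beta)
= 2/57
= 0.0351

0.0351


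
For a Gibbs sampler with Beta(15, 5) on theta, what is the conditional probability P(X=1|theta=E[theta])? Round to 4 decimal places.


E[theta] = 15/(15+5) = 0.75
P(X=1|theta) = theta = 0.75

0.75


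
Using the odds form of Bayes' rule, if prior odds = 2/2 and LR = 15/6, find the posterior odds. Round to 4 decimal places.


Bayes' rule in odds form: posterior odds = prior odds * LR
= (2 * 15) / (2 * 6)
= 30/12 = 2.5

2.5


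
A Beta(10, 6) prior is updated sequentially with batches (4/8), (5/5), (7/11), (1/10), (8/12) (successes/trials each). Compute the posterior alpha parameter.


Sequential conjugate updating is equivalent to a single batch update.
Total successes across all batches = 25
alpha_posterior = alpha_prior + total_successes = 10 + 25
= 35

35


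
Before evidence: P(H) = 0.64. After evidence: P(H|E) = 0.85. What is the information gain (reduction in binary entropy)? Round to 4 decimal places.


Prior entropy = 0.9427
Posterior entropy = 0.6098
Information gain = 0.9427 - 0.6098 = 0.3328

0.3328


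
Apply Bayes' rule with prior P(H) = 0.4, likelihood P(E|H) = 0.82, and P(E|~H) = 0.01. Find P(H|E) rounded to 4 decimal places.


Step 1: Compute marginal P(E) = P(E|H)P(H) + P(E|~H)P(~H)
= 0.82*0.4 + 0.01*0.6 = 0.334
Step 2: P(H|E) = P(E|H)P(H)/P(E) = 0.328/0.334
= 0.982

0.982


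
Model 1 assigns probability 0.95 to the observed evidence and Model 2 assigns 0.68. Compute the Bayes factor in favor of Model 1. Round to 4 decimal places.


BF = P(data|M1) / P(data|M2)
= 0.95 / 0.68 = 1.3971

1.3971


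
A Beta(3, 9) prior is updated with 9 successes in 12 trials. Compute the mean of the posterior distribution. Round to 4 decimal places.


After update: Beta(12, 12)
Mean = 12 / (12 + 12) = 12 / 24
= 0.5

0.5


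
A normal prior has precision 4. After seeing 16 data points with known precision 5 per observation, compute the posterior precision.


In the conjugate normal model, precisions add:
tau_posterior = tau_prior + n * tau_data
= 4 + 16*5 = 84

84


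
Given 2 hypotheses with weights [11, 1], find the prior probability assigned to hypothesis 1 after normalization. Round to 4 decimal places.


To normalize, divide each weight by the sum of all weights.
Sum = 12
Prior(H1) = 11/12 = 0.9167

0.9167


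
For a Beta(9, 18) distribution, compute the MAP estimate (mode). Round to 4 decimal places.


MAP = mode = (a-1)/(a+b-2)
= (9-1)/(9+18-2)
= 8/25 = 0.32

0.32


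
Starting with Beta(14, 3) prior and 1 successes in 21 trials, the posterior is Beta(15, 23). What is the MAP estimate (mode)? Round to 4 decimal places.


The mode of Beta(a, b) when a > 1 and b > 1 is (a-1)/(a+b-2)
= (15 - 1) / (15 + 23 - 2)
= 14 / 36
= 0.3889

0.3889


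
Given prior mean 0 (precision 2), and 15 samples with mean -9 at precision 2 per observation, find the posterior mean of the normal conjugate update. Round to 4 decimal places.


The posterior mean is a precision-weighted average of prior and data.
Post. prec. = 2 + 30 = 32
Post. mean = (0 + -270)/32 = -270/32 = -8.4375

-8.4375


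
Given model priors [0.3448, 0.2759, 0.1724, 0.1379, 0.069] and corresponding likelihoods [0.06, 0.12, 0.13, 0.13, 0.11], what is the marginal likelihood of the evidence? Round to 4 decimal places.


P(E) = sum_i P(M_i) P(E|M_i)
= 0.0207 + 0.0331 + 0.0224 + 0.0179 + 0.0076
= 0.1017

0.1017


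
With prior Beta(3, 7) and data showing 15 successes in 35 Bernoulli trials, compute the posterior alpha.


Conjugate update: alpha_posterior = alpha_prior + k
= 3 + 15 = 18

18


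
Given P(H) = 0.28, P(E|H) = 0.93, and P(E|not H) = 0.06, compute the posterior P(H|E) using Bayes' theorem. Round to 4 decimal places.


By Bayes' theorem: P(H|E) = P(E|H)*P(H) / P(E)
P(E) = P(E|H)*P(H) + P(E|not H)*P(not H)
P(E) = 0.93*0.28 + 0.06*0.72 = 0.3036
P(H|E) = 0.93*0.28 / 0.3036 = 0.8577

0.8577


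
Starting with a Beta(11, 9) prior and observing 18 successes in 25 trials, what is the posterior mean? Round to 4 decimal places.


Posterior parameters: alpha = 11 + 18 = 29
beta = 9 + 7 = 16
Posterior mean = alpha / (alpha + beta) = 29 / 45
= 0.6444

0.6444


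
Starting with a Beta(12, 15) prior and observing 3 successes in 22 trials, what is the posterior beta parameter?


Posterior beta = prior beta + failures
Failures = 22 - 3 = 19
beta_post = 15 + 19 = 34

34


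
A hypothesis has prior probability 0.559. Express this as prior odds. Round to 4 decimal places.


Odds = P(H) / P(not H) = 0.559 / 0.441
= 1.2676

1.2676


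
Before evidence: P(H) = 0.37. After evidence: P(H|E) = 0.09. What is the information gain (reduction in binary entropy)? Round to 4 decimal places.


Prior entropy = 0.9507
Posterior entropy = 0.4365
Information gain = 0.9507 - 0.4365 = 0.5142

0.5142


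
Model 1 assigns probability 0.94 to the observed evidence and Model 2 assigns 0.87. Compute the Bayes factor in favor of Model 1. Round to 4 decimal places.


BF = P(data|M1) / P(data|M2)
= 0.94 / 0.87 = 1.0805

1.0805


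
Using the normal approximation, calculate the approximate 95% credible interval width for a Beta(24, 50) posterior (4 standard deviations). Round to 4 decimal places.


Var(Beta) = 24*50/(74^2 * 75) = 0.0029
SD = 0.0541
Width ~ 4*SD = 0.2162

0.2162


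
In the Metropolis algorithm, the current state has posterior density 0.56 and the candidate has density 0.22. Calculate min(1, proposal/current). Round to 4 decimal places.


Ratio = 0.22/0.56 = 0.3929
Acceptance probability = min(1, 0.3929)
= 0.3929

0.3929


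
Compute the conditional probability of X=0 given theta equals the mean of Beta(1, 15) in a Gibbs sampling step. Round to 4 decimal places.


Mean of Beta(1, 15) = 0.0625
P(X=0 | theta=0.0625) = 0.9375

0.9375


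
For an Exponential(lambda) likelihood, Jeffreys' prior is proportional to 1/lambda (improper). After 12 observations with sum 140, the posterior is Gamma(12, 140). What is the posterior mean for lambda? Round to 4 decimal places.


Posterior = Gamma(n, sum_x) = Gamma(12, 140)
Posterior mean = shape/rate = 12/140
= 0.0857

0.0857


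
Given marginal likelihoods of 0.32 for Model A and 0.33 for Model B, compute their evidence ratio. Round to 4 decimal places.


Ratio = ML(A) / ML(B) = 0.32/0.33
= 0.9697

0.9697


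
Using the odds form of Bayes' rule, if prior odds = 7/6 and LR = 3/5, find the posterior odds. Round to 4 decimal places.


Bayes' rule in odds form: posterior odds = prior odds * LR
= (7 * 3) / (6 * 5)
= 21/30 = 0.7

0.7


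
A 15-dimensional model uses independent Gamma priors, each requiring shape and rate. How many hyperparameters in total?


Per parameter: 2 (shape and rate).
Total = 15 * 2 = 30

30


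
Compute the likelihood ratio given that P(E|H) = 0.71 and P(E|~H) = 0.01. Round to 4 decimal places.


LR = P(E|H) / P(E|~H)
= 0.71 / 0.01 = 71.0

71.0


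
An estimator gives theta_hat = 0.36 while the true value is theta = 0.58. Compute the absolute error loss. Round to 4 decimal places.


The absolute error loss is |theta_hat - theta|
= |0.36 - 0.58|
= 0.22

0.22


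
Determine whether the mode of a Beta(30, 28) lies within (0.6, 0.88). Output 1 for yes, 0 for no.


First find the mode: (a-1)/(a+b-2) = 0.5179
Is 0.5179 in (0.6, 0.88)? 0

0


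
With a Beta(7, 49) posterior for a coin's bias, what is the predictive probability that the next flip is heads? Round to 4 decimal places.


The predictive probability equals the posterior mean.
P(next = heads) = alpha / (alpha + beta)
= 7 / 56 = 0.125

0.125


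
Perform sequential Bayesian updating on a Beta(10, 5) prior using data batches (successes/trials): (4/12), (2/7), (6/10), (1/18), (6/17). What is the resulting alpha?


Accumulate successes: 19
Posterior alpha = prior alpha + sum of successes
= 10 + 19 = 29

29


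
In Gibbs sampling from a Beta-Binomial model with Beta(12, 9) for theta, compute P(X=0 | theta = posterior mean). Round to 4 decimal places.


Posterior mean = alpha/(alpha+beta) = 12/21 = 0.5714
P(X=0|theta=mean) = 1 - theta = 0.4286

0.4286


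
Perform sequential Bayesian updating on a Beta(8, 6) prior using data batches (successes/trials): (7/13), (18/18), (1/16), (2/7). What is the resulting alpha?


Accumulate successes: 28
Posterior alpha = prior alpha + sum of successes
= 8 + 28 = 36

36


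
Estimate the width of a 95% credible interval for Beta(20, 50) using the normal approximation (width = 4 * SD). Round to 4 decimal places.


For Beta(a,b): Var = ab/((a+b)^2(a+b+1))
Var = 0.0029, SD = 0.0536
Approximate 95% CI width = 4 * 0.0536 = 0.2145

0.2145


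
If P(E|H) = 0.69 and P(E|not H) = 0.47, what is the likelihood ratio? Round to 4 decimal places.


Likelihood ratio = P(E|H) / P(E|not H)
= 0.69 / 0.47
= 1.4681

1.4681


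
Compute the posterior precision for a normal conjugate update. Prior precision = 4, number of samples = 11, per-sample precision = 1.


tau_post = tau_0 + n * tau
= 4 + 11 * 1 = 15

15


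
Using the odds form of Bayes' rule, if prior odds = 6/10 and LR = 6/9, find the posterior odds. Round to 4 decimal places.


Bayes' rule in odds form: posterior odds = prior odds * LR
= (6 * 6) / (10 * 9)
= 36/90 = 0.4

0.4


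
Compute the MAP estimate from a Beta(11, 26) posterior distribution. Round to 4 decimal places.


MAP = mode of Beta distribution
= (alpha - 1)/(alpha + beta - 2)
= (11-1)/(11+26-2)
= 10/35 = 0.2857

0.2857


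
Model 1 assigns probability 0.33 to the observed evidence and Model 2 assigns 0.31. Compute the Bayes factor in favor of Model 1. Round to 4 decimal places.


BF = P(data|M1) / P(data|M2)
= 0.33 / 0.31 = 1.0645

1.0645


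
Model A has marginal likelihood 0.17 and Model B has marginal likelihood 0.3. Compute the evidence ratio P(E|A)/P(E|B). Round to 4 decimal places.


Evidence ratio = P(E|A) / P(E|B)
= 0.17 / 0.3
= 0.5667

0.5667


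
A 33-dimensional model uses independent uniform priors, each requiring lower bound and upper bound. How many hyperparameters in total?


Per parameter: 2 (lower bound and upper bound).
Total = 33 * 2 = 66

66


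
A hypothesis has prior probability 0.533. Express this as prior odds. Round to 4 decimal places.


Odds = P(H) / P(not H) = 0.533 / 0.467
= 1.1413

1.1413


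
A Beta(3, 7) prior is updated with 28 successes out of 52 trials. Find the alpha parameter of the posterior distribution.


In the Beta-Binomial conjugate update:
alpha_post = alpha_prior + successes
= 3 + 28
= 31

31


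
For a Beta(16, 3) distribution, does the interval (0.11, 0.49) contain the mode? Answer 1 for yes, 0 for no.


Mode of Beta(a,b) = (a-1)/(a+b-2)
= (16-1)/(16+3-2) = 0.8824
Check: 0.11 <= 0.8824 <= 0.49?
Result: 0

0


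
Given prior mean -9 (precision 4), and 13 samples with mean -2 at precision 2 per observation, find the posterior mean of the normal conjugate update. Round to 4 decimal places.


The posterior mean is a precision-weighted average of prior and data.
Post. prec. = 4 + 26 = 30
Post. mean = (-36 + -52)/30 = -88/30 = -2.9333

-2.9333


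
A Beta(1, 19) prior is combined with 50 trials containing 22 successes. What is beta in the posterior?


In conjugate updating:
beta_posterior = beta_prior + (n - k)
= 19 + (50 - 22)
= 19 + 28 = 47

47


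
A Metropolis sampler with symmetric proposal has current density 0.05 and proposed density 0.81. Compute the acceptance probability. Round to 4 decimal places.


For symmetric proposals, acceptance = min(1, pi(x*)/pi(x))
= min(1, 0.81/0.05)
= min(1, 16.2) = 1.0

1.0


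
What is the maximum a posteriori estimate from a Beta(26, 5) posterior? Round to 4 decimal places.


The MAP estimate equals the mode of the distribution.
Mode of Beta(a,b) = (a-1)/(a+b-2)
= 25/29
= 0.8621

0.8621


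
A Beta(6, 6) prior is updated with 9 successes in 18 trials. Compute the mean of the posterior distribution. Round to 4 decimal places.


After update: Beta(15, 15)
Mean = 15 / (15 + 15) = 15 / 30
= 0.5

0.5


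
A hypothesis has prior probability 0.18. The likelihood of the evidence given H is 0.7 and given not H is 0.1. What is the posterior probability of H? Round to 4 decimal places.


Using Bayes' theorem:
P(E) = 0.18 * 0.7 + 0.82 * 0.1
P(E) = 0.208
P(H|E) = (0.18 * 0.7) / 0.208 = 0.6058

0.6058


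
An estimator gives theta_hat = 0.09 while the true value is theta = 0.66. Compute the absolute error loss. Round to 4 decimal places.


The absolute error loss is |theta_hat - theta|
= |0.09 - 0.66|
= 0.57

0.57


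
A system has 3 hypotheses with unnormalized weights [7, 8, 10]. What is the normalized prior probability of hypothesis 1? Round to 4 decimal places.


The normalized prior is the weight divided by the total.
Total weight = 25
P(H1) = 7 / 25 = 0.28

0.28


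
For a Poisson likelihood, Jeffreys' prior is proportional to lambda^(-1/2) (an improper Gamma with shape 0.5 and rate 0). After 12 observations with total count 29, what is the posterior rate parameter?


Jeffreys' prior for Poisson is proportional to lambda^(-1/2).
Posterior is Gamma(0.5 + S, 0 + n) = Gamma(0.5 + 29, 12).
Posterior rate = 0 + n = 12

12.0


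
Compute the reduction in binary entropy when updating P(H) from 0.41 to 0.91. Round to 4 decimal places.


H_before = -p*log2(p) - (1-p)*log2(1-p) for p=0.41: 0.9765
H_after for p=0.91: 0.4365
Reduction = 0.9765 - 0.4365 = 0.54

0.54


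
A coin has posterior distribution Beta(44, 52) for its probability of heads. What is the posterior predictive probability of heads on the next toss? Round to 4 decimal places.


Posterior predictive = E[theta] = alpha/(alpha+beta)
= 44/96
= 0.4583

0.4583


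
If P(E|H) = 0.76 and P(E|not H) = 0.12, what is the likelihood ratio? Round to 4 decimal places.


Likelihood ratio = P(E|H) / P(E|not H)
= 0.76 / 0.12
= 6.3333

6.3333


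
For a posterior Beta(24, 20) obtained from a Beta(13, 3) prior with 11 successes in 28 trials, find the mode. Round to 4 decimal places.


Mode = (alpha - 1) / (alpha + beta - 2)
= 23 / 42
= 0.5476

0.5476


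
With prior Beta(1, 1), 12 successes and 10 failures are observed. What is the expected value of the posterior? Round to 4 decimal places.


Posterior = Beta(13, 11)
E[theta] = alpha/(alpha+beta)
= 13/24 = 0.5417

0.5417


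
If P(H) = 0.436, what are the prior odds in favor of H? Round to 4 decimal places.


Prior odds = P(H) / (1 - P(H))
= 0.436 / 0.564
= 0.773

0.773


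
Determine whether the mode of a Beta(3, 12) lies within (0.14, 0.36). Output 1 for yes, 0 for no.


First find the mode: (a-1)/(a+b-2) = 0.1538
Is 0.1538 in (0.14, 0.36)? 1

1


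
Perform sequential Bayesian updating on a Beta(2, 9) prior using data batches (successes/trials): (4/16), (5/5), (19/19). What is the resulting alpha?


Accumulate successes: 28
Posterior alpha = prior alpha + sum of successes
= 2 + 28 = 30

30


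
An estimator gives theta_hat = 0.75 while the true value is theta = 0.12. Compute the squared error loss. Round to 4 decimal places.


The squared error loss is (theta_hat - theta)^2
= (0.75 - 0.12)^2
= (0.63)^2 = 0.3969

0.3969


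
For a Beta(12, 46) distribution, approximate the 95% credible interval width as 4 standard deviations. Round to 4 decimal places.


Variance of Beta(a,b) = ab / ((a+b)^2 * (a+b+1))
= 12*46 / ((58)^2 * 59)
= 0.0028
SD = sqrt(0.0028) = 0.0527
Width = 4 * SD = 0.2109

0.2109


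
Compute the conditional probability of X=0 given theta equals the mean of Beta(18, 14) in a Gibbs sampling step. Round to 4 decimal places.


Mean of Beta(18, 14) = 0.5625
P(X=0 | theta=0.5625) = 0.4375

0.4375


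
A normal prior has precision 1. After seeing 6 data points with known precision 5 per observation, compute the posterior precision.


In the conjugate normal model, precisions add:
tau_posterior = tau_prior + n * tau_data
= 1 + 6*5 = 31

31
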